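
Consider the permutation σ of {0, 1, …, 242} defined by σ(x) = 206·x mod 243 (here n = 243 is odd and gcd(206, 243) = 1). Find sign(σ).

-1

Trace 136: π^k(136) = [136, 71, 46, 242, 37, 89, 109] for k=0..6.
π_206 has 14 disjoint cycles with lengths [54, 54, 54, 18, 18, 18, 6, 6, 6, 2, 2, 2, 2, 1] on {0,…,242}.
With 14 cycles on 243 points, sign = (−1)^{243−14} = -1.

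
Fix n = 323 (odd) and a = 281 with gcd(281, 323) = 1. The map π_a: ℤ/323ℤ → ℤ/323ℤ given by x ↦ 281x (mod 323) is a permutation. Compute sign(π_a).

-1

Trace 127: π^k(127) = [127, 157, 189, 137, 60, 64, 219] for k=0..6.
π_281 has 8 disjoint cycles with lengths [72, 72, 72, 72, 18, 8, 8, 1] on {0,…,322}.
Σ(ℓ_i−1) = 323−8 = 315; sign = (−1)^315 = -1.
Zolotarev: (281|323) = -1, matching the cycle-count sign.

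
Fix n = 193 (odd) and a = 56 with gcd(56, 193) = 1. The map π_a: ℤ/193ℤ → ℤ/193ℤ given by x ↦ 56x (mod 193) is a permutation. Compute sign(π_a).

Trace 81: π^k(81) = [81, 97, 28, 24, 186, 187, 50] for k=0..6.
π_56 has 3 disjoint cycles with lengths [96, 96, 1] on {0,…,192}.
n − c = 193 − 3 = 190; sign = (−1)^190 = +1.

+1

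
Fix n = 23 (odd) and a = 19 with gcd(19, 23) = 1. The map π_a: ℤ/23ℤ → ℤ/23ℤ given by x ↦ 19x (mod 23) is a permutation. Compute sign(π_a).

-1

Orbit of 5 under x↦19x: [5, 3, 11, 2, 15, 9, 10]… (length divides ord_23(19)).
π_19 has 2 disjoint cycles with lengths [22, 1] on {0,…,22}.
n − c = 23 − 2 = 21; sign = (−1)^21 = -1.
Zolotarev: (19|23) = -1, matching the cycle-count sign.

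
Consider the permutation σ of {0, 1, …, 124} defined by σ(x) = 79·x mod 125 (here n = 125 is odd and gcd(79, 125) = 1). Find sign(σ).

+1

Orbit of 24 under x↦79x: [24, 21, 34, 61, 69, 76, 4]… (length divides ord_125(79)).
The orbit structure of x ↦ 79x mod 125: 7 orbits of sizes [50, 50, 10, 10, 2, 2, 1].
125 − 7 = 118 transpositions; sign(π) = (−1)^118 = +1.
(79|125)_J = +1 (Zolotarev's lemma cross-check).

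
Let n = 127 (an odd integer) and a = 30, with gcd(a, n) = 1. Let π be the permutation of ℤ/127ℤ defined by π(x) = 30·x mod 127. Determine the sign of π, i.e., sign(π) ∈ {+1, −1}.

Trace 122: π^k(122) = [122, 104, 72, 1, 30, 11, 76] for k=0..6.
Cycle lengths of π_30 on ℤ/127ℤ: [63, 63, 1]; 3 cycles in total.
Σ(ℓ_i−1) = 127−3 = 124; sign = (−1)^124 = +1.
Check: (30/127) = +1 by Zolotarev.

+1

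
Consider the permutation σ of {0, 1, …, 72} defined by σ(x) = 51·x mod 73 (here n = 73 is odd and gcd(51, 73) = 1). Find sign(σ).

-1

Orbit of 51 under x↦51x: [51, 46, 10, 72, 22, 27, 63]… (length divides ord_73(51)).
10 cycles of lengths [8, 8, 8, 8, 8, 8, 8, 8, 8, 1].
73 − 10 = 63 transpositions; sign(π) = (−1)^63 = -1.
The Jacobi symbol (51|73) = -1 (Zolotarev) agrees.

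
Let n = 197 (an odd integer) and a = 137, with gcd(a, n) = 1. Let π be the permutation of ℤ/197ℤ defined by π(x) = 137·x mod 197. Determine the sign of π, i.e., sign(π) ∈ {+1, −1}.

+1

Start at x=146: 146 → 105 → 4 → 154 → 19 → 42 → 41 → … (one orbit).
Cycle lengths of π_137 on ℤ/197ℤ: [98, 98, 1]; 3 cycles in total.
sign(π) = (−1)^{n − #cycles} = (−1)^{197−3} = (−1)^194 = +1.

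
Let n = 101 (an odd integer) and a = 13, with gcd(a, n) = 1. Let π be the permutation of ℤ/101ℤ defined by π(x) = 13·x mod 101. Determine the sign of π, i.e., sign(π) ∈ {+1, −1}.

+1

Start at x=79: 79 → 17 → 19 → 45 → 80 → 30 → 87 → … (one orbit).
The orbit structure of x ↦ 13x mod 101: 3 orbits of sizes [50, 50, 1].
With 3 cycles on 101 points, sign = (−1)^{101−3} = +1.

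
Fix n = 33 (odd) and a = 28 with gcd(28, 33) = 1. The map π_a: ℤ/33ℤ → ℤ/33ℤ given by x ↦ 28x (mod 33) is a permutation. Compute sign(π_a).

-1

Trace 1: π^k(1) = [1, 28, 25, 7, 31, 10, 16] for k=0..6.
6 cycles of lengths [10, 10, 10, 1, 1, 1].
sign(π) = (−1)^{n − #cycles} = (−1)^{33−6} = (−1)^27 = -1.
(28|33)_J = -1 (Zolotarev's lemma cross-check).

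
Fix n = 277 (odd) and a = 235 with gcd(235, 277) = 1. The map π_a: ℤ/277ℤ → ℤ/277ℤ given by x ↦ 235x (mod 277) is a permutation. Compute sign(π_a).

-1

Orbit of 164 under x↦235x: [164, 37, 108, 173, 213, 195, 120]… (length divides ord_277(235)).
Cycle lengths of π_235 on ℤ/277ℤ: [92, 92, 92, 1]; 4 cycles in total.
n − c = 277 − 4 = 273; sign = (−1)^273 = -1.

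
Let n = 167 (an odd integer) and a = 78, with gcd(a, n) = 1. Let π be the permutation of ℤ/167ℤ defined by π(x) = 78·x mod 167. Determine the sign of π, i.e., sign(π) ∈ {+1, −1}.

Trace 78: π^k(78) = [78, 72, 105, 7, 45, 3, 67] for k=0..6.
π_78 has 2 disjoint cycles with lengths [166, 1] on {0,…,166}.
With 2 cycles on 167 points, sign = (−1)^{167−2} = -1.
Zolotarev: (78|167) = -1, matching the cycle-count sign.

-1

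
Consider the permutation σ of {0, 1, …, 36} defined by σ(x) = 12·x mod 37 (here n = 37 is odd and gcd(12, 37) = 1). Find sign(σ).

+1

Start at x=10: 10 → 9 → 34 → 1 → 12 → 33 → 26 → … (one orbit).
5 cycles of lengths [9, 9, 9, 9, 1].
With 5 cycles on 37 points, sign = (−1)^{37−5} = +1.
Check: (12/37) = +1 by Zolotarev.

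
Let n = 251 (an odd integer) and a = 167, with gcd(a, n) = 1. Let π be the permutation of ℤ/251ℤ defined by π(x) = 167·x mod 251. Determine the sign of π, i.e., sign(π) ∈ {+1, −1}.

-1

Trace 53: π^k(53) = [53, 66, 229, 91, 137, 38, 71] for k=0..6.
Decompose π into cycles: lengths [250, 1] (2 cycles, including the fixed point 0).
n − c = 251 − 2 = 249; sign = (−1)^249 = -1.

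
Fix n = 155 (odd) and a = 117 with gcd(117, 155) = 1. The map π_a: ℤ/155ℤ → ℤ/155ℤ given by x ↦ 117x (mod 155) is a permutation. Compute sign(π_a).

+1

Trace 56: π^k(56) = [56, 42, 109, 43, 71, 92, 69] for k=0..6.
π_117 has 5 disjoint cycles with lengths [60, 60, 30, 4, 1] on {0,…,154}.
sign(π) = (−1)^{n − #cycles} = (−1)^{155−5} = (−1)^150 = +1.
(117|155)_J = +1 (Zolotarev's lemma cross-check).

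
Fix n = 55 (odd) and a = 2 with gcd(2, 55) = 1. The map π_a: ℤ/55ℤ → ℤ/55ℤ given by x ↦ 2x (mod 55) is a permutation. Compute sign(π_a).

+1

Start at x=28: 28 → 1 → 2 → 4 → 8 → 16 → 32 → … (one orbit).
π_2 has 5 disjoint cycles with lengths [20, 20, 10, 4, 1] on {0,…,54}.
sign(π) = (−1)^{n − #cycles} = (−1)^{55−5} = (−1)^50 = +1.
Via Zolotarev, sign(π_{2}) = (2|55) = +1.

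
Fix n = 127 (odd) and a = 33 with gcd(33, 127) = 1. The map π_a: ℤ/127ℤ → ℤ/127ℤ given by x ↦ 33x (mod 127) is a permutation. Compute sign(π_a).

Start at x=108: 108 → 8 → 10 → 76 → 95 → 87 → 77 → … (one orbit).
Decompose π into cycles: lengths [42, 42, 42, 1] (4 cycles, including the fixed point 0).
127 − 4 = 123 transpositions; sign(π) = (−1)^123 = -1.
Zolotarev: (33|127) = -1, matching the cycle-count sign.

-1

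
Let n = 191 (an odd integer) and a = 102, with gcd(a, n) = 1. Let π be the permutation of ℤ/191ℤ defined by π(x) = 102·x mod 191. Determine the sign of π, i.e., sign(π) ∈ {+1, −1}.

Orbit of 52 under x↦102x: [52, 147, 96, 51, 45, 6, 39]… (length divides ord_191(102)).
The orbit structure of x ↦ 102x mod 191: 3 orbits of sizes [95, 95, 1].
Σ(ℓ_i−1) = 191−3 = 188; sign = (−1)^188 = +1.

+1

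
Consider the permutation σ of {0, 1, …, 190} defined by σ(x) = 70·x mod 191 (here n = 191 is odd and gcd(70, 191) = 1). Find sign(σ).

Start at x=38: 38 → 177 → 166 → 160 → 122 → 136 → 161 → … (one orbit).
π_70 has 6 disjoint cycles with lengths [38, 38, 38, 38, 38, 1] on {0,…,190}.
With 6 cycles on 191 points, sign = (−1)^{191−6} = -1.

-1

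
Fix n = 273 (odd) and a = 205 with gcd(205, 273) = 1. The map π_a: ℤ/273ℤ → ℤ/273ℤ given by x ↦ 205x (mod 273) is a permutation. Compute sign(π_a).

Start at x=205: 205 → 256 → 64 → 16 → 4 → 1 → 205 (one orbit).
Cycle lengths of π_205 on ℤ/273ℤ: [6, 6, 6, 6, 6, 6, 6, 6, 6, 6, 6, 6, 6, 6, 6, 6, 6, 6, 6, 6, 6, 6, 6, 6, 6, 6, 6, 6, 6, 6, 6, 6, 6, 6, 6, 6, 6, 6, 6, 6, 6, 6, 3, 3, 3, 3, 3, 3, 1, 1, 1]; 51 cycles in total.
273 − 51 = 222 transpositions; sign(π) = (−1)^222 = +1.

+1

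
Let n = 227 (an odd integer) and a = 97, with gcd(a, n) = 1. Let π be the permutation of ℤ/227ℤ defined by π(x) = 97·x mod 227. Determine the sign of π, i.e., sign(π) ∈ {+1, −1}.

Start at x=34: 34 → 120 → 63 → 209 → 70 → 207 → 103 → … (one orbit).
3 cycles of lengths [113, 113, 1].
sign(π) = (−1)^{n − #cycles} = (−1)^{227−3} = (−1)^224 = +1.
(97|227)_J = +1 (Zolotarev's lemma cross-check).

+1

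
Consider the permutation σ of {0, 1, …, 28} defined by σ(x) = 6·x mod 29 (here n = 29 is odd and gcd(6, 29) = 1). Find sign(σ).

+1

Start at x=7: 7 → 13 → 20 → 4 → 24 → 28 → 23 → … (one orbit).
Cycle type of π: 14×2 + 1; total 3 cycles.
29 − 3 = 26 transpositions; sign(π) = (−1)^26 = +1.
(6|29)_J = +1 (Zolotarev's lemma cross-check).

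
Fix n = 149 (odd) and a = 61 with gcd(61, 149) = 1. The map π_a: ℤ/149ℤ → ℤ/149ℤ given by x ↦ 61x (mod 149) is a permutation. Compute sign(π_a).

Orbit of 113 under x↦61x: [113, 39, 144, 142, 20, 28, 69]… (length divides ord_149(61)).
3 cycles of lengths [74, 74, 1].
n − c = 149 − 3 = 146; sign = (−1)^146 = +1.
The Jacobi symbol (61|149) = +1 (Zolotarev) agrees.

+1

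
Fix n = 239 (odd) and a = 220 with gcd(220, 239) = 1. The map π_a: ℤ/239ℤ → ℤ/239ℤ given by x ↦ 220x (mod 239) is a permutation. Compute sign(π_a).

+1

Start at x=68: 68 → 142 → 170 → 116 → 186 → 51 → 226 → … (one orbit).
Cycle lengths of π_220 on ℤ/239ℤ: [119, 119, 1]; 3 cycles in total.
With 3 cycles on 239 points, sign = (−1)^{239−3} = +1.
The Jacobi symbol (220|239) = +1 (Zolotarev) agrees.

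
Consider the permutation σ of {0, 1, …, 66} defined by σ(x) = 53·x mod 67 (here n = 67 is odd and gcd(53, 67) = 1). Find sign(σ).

Orbit of 15 under x↦53x: [15, 58, 59, 45, 40, 43, 1]… (length divides ord_67(53)).
π_53 has 4 disjoint cycles with lengths [22, 22, 22, 1] on {0,…,66}.
n − c = 67 − 4 = 63; sign = (−1)^63 = -1.

-1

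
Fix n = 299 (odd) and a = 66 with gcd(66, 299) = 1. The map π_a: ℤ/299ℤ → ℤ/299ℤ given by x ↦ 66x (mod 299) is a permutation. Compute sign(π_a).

Trace 261: π^k(261) = [261, 183, 118, 14, 27, 287, 105] for k=0..6.
Decompose π into cycles: lengths [22, 22, 22, 22, 22, 22, 22, 22, 22, 22, 22, 22, 22, 1, 1, 1, 1, 1, 1, 1, 1, 1, 1, 1, 1, 1] (26 cycles, including the fixed point 0).
26 cycles on 299: each ℓ→(−1)^(ℓ−1), product (−1)^273 = -1.
Check: (66/299) = -1 by Zolotarev.

-1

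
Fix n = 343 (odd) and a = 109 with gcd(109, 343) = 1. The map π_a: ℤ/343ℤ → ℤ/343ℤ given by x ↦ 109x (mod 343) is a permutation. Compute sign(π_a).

Start at x=106: 106 → 235 → 233 → 15 → 263 → 198 → 316 → … (one orbit).
π_109 has 7 disjoint cycles with lengths [147, 147, 21, 21, 3, 3, 1] on {0,…,342}.
7 cycles on 343: each ℓ→(−1)^(ℓ−1), product (−1)^336 = +1.

+1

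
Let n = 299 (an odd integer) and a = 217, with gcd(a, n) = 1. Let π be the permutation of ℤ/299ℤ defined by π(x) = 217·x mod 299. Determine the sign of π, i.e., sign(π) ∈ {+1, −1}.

Trace 211: π^k(211) = [211, 40, 9, 159, 118, 191, 185] for k=0..6.
10 cycles of lengths [66, 66, 66, 66, 22, 3, 3, 3, 3, 1].
With 10 cycles on 299 points, sign = (−1)^{299−10} = -1.

-1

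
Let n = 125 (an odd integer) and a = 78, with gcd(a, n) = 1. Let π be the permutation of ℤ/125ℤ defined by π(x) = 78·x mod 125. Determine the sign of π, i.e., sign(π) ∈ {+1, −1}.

-1

Orbit of 76 under x↦78x: [76, 53, 9, 77, 6, 93, 4]… (length divides ord_125(78)).
π_78 has 4 disjoint cycles with lengths [100, 20, 4, 1] on {0,…,124}.
Σ(ℓ_i−1) = 125−4 = 121; sign = (−1)^121 = -1.
Via Zolotarev, sign(π_{78}) = (78|125) = -1.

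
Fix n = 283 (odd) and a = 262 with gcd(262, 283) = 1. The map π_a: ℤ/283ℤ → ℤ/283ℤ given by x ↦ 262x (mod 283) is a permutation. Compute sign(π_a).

Orbit of 216 under x↦262x: [216, 275, 168, 151, 225, 86, 175]… (length divides ord_283(262)).
7 cycles of lengths [47, 47, 47, 47, 47, 47, 1].
7 cycles on 283: each ℓ→(−1)^(ℓ−1), product (−1)^276 = +1.
(262|283)_J = +1 (Zolotarev's lemma cross-check).

+1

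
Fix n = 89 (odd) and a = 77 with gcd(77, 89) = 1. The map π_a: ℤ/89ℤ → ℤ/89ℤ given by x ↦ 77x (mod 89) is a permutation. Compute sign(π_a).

-1

Start at x=1: 1 → 77 → 55 → 52 → 88 → 12 → 34 → … (one orbit).
Cycle type of π: 8×11 + 1; total 12 cycles.
89 − 12 = 77 transpositions; sign(π) = (−1)^77 = -1.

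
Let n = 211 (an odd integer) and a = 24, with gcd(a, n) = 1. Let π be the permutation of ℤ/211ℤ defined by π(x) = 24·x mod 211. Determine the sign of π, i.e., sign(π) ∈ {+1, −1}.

+1

Start at x=56: 56 → 78 → 184 → 196 → 62 → 11 → 53 → … (one orbit).
Decompose π into cycles: lengths [105, 105, 1] (3 cycles, including the fixed point 0).
211 − 3 = 208 transpositions; sign(π) = (−1)^208 = +1.
The Jacobi symbol (24|211) = +1 (Zolotarev) agrees.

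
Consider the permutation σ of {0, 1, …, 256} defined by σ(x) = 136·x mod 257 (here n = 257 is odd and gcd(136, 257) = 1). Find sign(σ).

Trace 16: π^k(16) = [16, 120, 129, 68, 253, 227, 32] for k=0..6.
The orbit structure of x ↦ 136x mod 257: 9 orbits of sizes [32, 32, 32, 32, 32, 32, 32, 32, 1].
sign(π) = (−1)^{n − #cycles} = (−1)^{257−9} = (−1)^248 = +1.
Zolotarev: (136|257) = +1, matching the cycle-count sign.

+1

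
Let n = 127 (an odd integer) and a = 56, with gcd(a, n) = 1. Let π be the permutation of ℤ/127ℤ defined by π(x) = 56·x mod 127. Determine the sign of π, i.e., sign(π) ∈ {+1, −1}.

-1

Orbit of 108 under x↦56x: [108, 79, 106, 94, 57, 17, 63]… (length divides ord_127(56)).
Decompose π into cycles: lengths [126, 1] (2 cycles, including the fixed point 0).
sign(π) = (−1)^{n − #cycles} = (−1)^{127−2} = (−1)^125 = -1.
Via Zolotarev, sign(π_{56}) = (56|127) = -1.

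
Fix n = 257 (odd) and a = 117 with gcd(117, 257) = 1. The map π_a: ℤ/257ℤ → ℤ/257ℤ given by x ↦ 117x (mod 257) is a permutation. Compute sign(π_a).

Trace 242: π^k(242) = [242, 44, 8, 165, 30, 169, 241] for k=0..6.
The orbit structure of x ↦ 117x mod 257: 5 orbits of sizes [64, 64, 64, 64, 1].
5 cycles on 257: each ℓ→(−1)^(ℓ−1), product (−1)^252 = +1.

+1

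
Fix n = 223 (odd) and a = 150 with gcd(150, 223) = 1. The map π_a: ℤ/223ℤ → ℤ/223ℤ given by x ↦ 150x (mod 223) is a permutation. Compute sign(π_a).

Trace 62: π^k(62) = [62, 157, 135, 180, 17, 97, 55] for k=0..6.
Cycle lengths of π_150 on ℤ/223ℤ: [222, 1]; 2 cycles in total.
With 2 cycles on 223 points, sign = (−1)^{223−2} = -1.
Via Zolotarev, sign(π_{150}) = (150|223) = -1.

-1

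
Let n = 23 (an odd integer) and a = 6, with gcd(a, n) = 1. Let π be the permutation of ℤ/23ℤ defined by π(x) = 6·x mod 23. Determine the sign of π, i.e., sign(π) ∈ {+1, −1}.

+1

Orbit of 12 under x↦6x: [12, 3, 18, 16, 4, 1, 6]… (length divides ord_23(6)).
Cycle type of π: 11×2 + 1; total 3 cycles.
n − c = 23 − 3 = 20; sign = (−1)^20 = +1.
Via Zolotarev, sign(π_{6}) = (6|23) = +1.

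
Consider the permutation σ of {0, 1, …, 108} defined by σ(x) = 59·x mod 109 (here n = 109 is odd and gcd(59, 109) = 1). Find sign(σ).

Start at x=76: 76 → 15 → 13 → 4 → 18 → 81 → 92 → … (one orbit).
Decompose π into cycles: lengths [108, 1] (2 cycles, including the fixed point 0).
n − c = 109 − 2 = 107; sign = (−1)^107 = -1.

-1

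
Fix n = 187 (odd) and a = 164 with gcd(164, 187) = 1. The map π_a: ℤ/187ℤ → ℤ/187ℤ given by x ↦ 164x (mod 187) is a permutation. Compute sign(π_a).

Trace 144: π^k(144) = [144, 54, 67, 142, 100, 131, 166] for k=0..6.
Cycle lengths of π_164 on ℤ/187ℤ: [16, 16, 16, 16, 16, 16, 16, 16, 16, 16, 16, 2, 2, 2, 2, 2, 1]; 17 cycles in total.
sign(π) = (−1)^{n − #cycles} = (−1)^{187−17} = (−1)^170 = +1.
Check: (164/187) = +1 by Zolotarev.

+1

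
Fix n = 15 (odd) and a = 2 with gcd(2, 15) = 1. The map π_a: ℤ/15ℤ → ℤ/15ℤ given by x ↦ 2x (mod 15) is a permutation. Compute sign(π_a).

Orbit of 8 under x↦2x: [8, 1, 2, 4]… (length divides ord_15(2)).
π_2 has 5 disjoint cycles with lengths [4, 4, 4, 2, 1] on {0,…,14}.
15 − 5 = 10 transpositions; sign(π) = (−1)^10 = +1.
Check: (2/15) = +1 by Zolotarev.

+1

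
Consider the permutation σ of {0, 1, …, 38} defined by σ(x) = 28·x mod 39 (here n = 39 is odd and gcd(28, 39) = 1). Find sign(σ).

-1

Orbit of 22 under x↦28x: [22, 31, 10, 7, 1, 28, 4]… (length divides ord_39(28)).
Cycle type of π: 12×3 + 1×3; total 6 cycles.
6 cycles on 39: each ℓ→(−1)^(ℓ−1), product (−1)^33 = -1.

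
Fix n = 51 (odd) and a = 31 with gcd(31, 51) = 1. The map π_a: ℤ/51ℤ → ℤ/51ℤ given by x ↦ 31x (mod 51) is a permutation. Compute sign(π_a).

Orbit of 13 under x↦31x: [13, 46, 49, 40, 16, 37, 25]… (length divides ord_51(31)).
Cycle type of π: 16×3 + 1×3; total 6 cycles.
6 cycles on 51: each ℓ→(−1)^(ℓ−1), product (−1)^45 = -1.
Check: (31/51) = -1 by Zolotarev.

-1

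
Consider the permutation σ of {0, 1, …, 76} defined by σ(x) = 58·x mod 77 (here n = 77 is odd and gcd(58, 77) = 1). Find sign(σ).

Start at x=37: 37 → 67 → 36 → 9 → 60 → 15 → 23 → … (one orbit).
Cycle type of π: 15×4 + 5×2 + 3×2 + 1; total 9 cycles.
sign(π) = (−1)^{n − #cycles} = (−1)^{77−9} = (−1)^68 = +1.
The Jacobi symbol (58|77) = +1 (Zolotarev) agrees.

+1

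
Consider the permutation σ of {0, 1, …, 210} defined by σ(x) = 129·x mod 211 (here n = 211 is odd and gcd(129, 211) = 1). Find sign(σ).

Trace 5: π^k(5) = [5, 12, 71, 86, 122, 124, 171] for k=0..6.
The orbit structure of x ↦ 129x mod 211: 4 orbits of sizes [70, 70, 70, 1].
n − c = 211 − 4 = 207; sign = (−1)^207 = -1.

-1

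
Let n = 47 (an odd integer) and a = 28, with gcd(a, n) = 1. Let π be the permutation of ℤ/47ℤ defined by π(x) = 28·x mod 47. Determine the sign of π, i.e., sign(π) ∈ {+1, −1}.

Start at x=21: 21 → 24 → 14 → 16 → 25 → 42 → 1 → … (one orbit).
Cycle type of π: 23×2 + 1; total 3 cycles.
sign(π) = (−1)^{n − #cycles} = (−1)^{47−3} = (−1)^44 = +1.
Check: (28/47) = +1 by Zolotarev.

+1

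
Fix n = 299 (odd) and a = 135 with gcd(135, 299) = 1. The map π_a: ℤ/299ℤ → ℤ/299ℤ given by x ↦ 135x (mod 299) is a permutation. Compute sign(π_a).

Trace 220: π^k(220) = [220, 99, 209, 109, 64, 268, 1] for k=0..6.
11 cycles of lengths [44, 44, 44, 44, 44, 44, 22, 4, 4, 4, 1].
sign(π) = (−1)^{n − #cycles} = (−1)^{299−11} = (−1)^288 = +1.
Zolotarev: (135|299) = +1, matching the cycle-count sign.

+1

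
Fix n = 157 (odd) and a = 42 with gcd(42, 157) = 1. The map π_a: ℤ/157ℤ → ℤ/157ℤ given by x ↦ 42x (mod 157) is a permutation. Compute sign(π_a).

Trace 144: π^k(144) = [144, 82, 147, 51, 101, 3, 126] for k=0..6.
Cycle lengths of π_42 on ℤ/157ℤ: [78, 78, 1]; 3 cycles in total.
Σ(ℓ_i−1) = 157−3 = 154; sign = (−1)^154 = +1.

+1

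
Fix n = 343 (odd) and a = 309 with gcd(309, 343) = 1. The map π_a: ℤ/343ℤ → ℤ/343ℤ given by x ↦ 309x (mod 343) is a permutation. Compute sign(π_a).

+1

Trace 330: π^k(330) = [330, 99, 64, 225, 239, 106, 169] for k=0..6.
The orbit structure of x ↦ 309x mod 343: 19 orbits of sizes [49, 49, 49, 49, 49, 49, 7, 7, 7, 7, 7, 7, 1, 1, 1, 1, 1, 1, 1].
n − c = 343 − 19 = 324; sign = (−1)^324 = +1.
Check: (309/343) = +1 by Zolotarev.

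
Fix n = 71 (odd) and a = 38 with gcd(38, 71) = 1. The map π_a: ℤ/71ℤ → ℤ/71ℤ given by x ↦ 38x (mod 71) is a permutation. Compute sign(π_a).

+1

Orbit of 18 under x↦38x: [18, 45, 6, 15, 2, 5, 48]… (length divides ord_71(38)).
Cycle lengths of π_38 on ℤ/71ℤ: [35, 35, 1]; 3 cycles in total.
n − c = 71 − 3 = 68; sign = (−1)^68 = +1.
Via Zolotarev, sign(π_{38}) = (38|71) = +1.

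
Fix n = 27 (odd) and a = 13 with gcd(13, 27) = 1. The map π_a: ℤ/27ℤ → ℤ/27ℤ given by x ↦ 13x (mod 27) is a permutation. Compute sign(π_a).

+1

Start at x=4: 4 → 25 → 1 → 13 → 7 → 10 → 22 → … (one orbit).
Cycle type of π: 9×2 + 3×2 + 1×3; total 7 cycles.
7 cycles on 27: each ℓ→(−1)^(ℓ−1), product (−1)^20 = +1.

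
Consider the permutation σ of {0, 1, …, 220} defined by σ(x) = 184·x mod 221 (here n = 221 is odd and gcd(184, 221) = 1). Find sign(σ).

+1

Start at x=155: 155 → 11 → 35 → 31 → 179 → 7 → 183 → … (one orbit).
Cycle type of π: 48×4 + 16 + 12 + 1; total 7 cycles.
7 cycles on 221: each ℓ→(−1)^(ℓ−1), product (−1)^214 = +1.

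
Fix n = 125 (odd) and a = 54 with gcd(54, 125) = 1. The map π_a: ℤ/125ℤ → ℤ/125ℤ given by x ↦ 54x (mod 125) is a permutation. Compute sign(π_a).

+1

Trace 84: π^k(84) = [84, 36, 69, 101, 79, 16, 114] for k=0..6.
7 cycles of lengths [50, 50, 10, 10, 2, 2, 1].
7 cycles on 125: each ℓ→(−1)^(ℓ−1), product (−1)^118 = +1.
Via Zolotarev, sign(π_{54}) = (54|125) = +1.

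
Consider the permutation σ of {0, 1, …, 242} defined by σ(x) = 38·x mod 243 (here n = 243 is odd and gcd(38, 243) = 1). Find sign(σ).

Start at x=121: 121 → 224 → 7 → 23 → 145 → 164 → 157 → … (one orbit).
Cycle type of π: 162 + 54 + 18 + 6 + 2 + 1; total 6 cycles.
With 6 cycles on 243 points, sign = (−1)^{243−6} = -1.
Via Zolotarev, sign(π_{38}) = (38|243) = -1.

-1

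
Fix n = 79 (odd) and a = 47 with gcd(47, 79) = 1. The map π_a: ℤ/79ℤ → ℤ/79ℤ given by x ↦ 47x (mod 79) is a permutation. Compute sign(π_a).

Start at x=17: 17 → 9 → 28 → 52 → 74 → 2 → 15 → … (one orbit).
Decompose π into cycles: lengths [78, 1] (2 cycles, including the fixed point 0).
2 cycles on 79: each ℓ→(−1)^(ℓ−1), product (−1)^77 = -1.

-1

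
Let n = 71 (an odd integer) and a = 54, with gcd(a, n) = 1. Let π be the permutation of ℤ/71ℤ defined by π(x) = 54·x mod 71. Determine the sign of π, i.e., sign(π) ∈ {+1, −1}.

Orbit of 57 under x↦54x: [57, 25, 1, 54, 5]… (length divides ord_71(54)).
15 cycles of lengths [5, 5, 5, 5, 5, 5, 5, 5, 5, 5, 5, 5, 5, 5, 1].
n − c = 71 − 15 = 56; sign = (−1)^56 = +1.
Check: (54/71) = +1 by Zolotarev.

+1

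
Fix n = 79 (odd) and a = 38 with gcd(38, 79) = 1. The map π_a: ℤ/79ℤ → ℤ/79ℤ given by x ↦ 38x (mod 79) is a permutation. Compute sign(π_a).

+1

Orbit of 38 under x↦38x: [38, 22, 46, 10, 64, 62, 65]… (length divides ord_79(38)).
π_38 has 7 disjoint cycles with lengths [13, 13, 13, 13, 13, 13, 1] on {0,…,78}.
With 7 cycles on 79 points, sign = (−1)^{79−7} = +1.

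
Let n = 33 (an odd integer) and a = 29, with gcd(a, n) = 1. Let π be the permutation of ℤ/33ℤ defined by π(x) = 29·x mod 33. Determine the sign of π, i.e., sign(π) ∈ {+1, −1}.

+1

Trace 8: π^k(8) = [8, 1, 29, 16, 2, 25, 32] for k=0..6.
π_29 has 5 disjoint cycles with lengths [10, 10, 10, 2, 1] on {0,…,32}.
Σ(ℓ_i−1) = 33−5 = 28; sign = (−1)^28 = +1.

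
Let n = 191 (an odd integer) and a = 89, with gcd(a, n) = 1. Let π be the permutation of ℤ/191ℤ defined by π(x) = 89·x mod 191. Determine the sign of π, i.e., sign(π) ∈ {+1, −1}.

-1

Orbit of 47 under x↦89x: [47, 172, 28, 9, 37, 46, 83]… (length divides ord_191(89)).
Cycle type of π: 190 + 1; total 2 cycles.
Σ(ℓ_i−1) = 191−2 = 189; sign = (−1)^189 = -1.
The Jacobi symbol (89|191) = -1 (Zolotarev) agrees.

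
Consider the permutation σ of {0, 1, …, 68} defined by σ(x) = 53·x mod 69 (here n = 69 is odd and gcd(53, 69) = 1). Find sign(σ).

Trace 55: π^k(55) = [55, 17, 4, 5, 58, 38, 13] for k=0..6.
π_53 has 5 disjoint cycles with lengths [22, 22, 22, 2, 1] on {0,…,68}.
With 5 cycles on 69 points, sign = (−1)^{69−5} = +1.
The Jacobi symbol (53|69) = +1 (Zolotarev) agrees.

+1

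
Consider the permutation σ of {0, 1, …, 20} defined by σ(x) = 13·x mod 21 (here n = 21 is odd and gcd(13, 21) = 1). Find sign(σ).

Trace 1: π^k(1) = [1, 13] for k=0..1.
12 cycles of lengths [2, 2, 2, 2, 2, 2, 2, 2, 2, 1, 1, 1].
sign(π) = (−1)^{n − #cycles} = (−1)^{21−12} = (−1)^9 = -1.

-1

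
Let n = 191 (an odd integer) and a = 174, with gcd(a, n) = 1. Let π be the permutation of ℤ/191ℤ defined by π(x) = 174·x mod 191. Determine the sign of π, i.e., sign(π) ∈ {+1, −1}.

-1

Trace 13: π^k(13) = [13, 161, 128, 116, 129, 99, 36] for k=0..6.
2 cycles of lengths [190, 1].
With 2 cycles on 191 points, sign = (−1)^{191−2} = -1.
Check: (174/191) = -1 by Zolotarev.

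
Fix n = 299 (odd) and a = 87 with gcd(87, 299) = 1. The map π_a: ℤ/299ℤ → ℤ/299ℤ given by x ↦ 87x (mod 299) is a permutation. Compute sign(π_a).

+1

Trace 29: π^k(29) = [29, 131, 35, 55, 1, 87, 94] for k=0..6.
Cycle type of π: 33×8 + 11×2 + 3×4 + 1; total 15 cycles.
299 − 15 = 284 transpositions; sign(π) = (−1)^284 = +1.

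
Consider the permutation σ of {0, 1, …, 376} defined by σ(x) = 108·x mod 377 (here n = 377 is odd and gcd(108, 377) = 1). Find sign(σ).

Start at x=329: 329 → 94 → 350 → 100 → 244 → 339 → 43 → … (one orbit).
π_108 has 8 disjoint cycles with lengths [84, 84, 84, 84, 28, 6, 6, 1] on {0,…,376}.
377 − 8 = 369 transpositions; sign(π) = (−1)^369 = -1.
Check: (108/377) = -1 by Zolotarev.

-1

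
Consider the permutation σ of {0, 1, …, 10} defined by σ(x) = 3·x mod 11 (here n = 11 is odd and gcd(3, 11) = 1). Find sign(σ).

Orbit of 1 under x↦3x: [1, 3, 9, 5, 4]… (length divides ord_11(3)).
3 cycles of lengths [5, 5, 1].
11 − 3 = 8 transpositions; sign(π) = (−1)^8 = +1.

+1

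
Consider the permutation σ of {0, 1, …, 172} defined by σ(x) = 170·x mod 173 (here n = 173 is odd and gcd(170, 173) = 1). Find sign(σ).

Start at x=99: 99 → 49 → 26 → 95 → 61 → 163 → 30 → … (one orbit).
Decompose π into cycles: lengths [172, 1] (2 cycles, including the fixed point 0).
With 2 cycles on 173 points, sign = (−1)^{173−2} = -1.
Via Zolotarev, sign(π_{170}) = (170|173) = -1.

-1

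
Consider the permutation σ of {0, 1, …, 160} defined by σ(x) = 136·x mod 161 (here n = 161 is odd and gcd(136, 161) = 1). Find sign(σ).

+1

Orbit of 78 under x↦136x: [78, 143, 128, 20, 144, 103, 1]… (length divides ord_161(136)).
Cycle type of π: 66×2 + 22 + 6 + 1; total 5 cycles.
sign(π) = (−1)^{n − #cycles} = (−1)^{161−5} = (−1)^156 = +1.
The Jacobi symbol (136|161) = +1 (Zolotarev) agrees.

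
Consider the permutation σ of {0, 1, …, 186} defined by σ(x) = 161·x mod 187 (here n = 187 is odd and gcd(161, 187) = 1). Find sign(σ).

-1

Trace 8: π^k(8) = [8, 166, 172, 16, 145, 157, 32] for k=0..6.
π_161 has 8 disjoint cycles with lengths [40, 40, 40, 40, 10, 8, 8, 1] on {0,…,186}.
n − c = 187 − 8 = 179; sign = (−1)^179 = -1.
Zolotarev: (161|187) = -1, matching the cycle-count sign.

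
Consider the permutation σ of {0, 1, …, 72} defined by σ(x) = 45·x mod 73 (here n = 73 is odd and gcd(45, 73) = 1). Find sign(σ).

-1

Trace 43: π^k(43) = [43, 37, 59, 27, 47, 71, 56] for k=0..6.
π_45 has 2 disjoint cycles with lengths [72, 1] on {0,…,72}.
2 cycles on 73: each ℓ→(−1)^(ℓ−1), product (−1)^71 = -1.
(45|73)_J = -1 (Zolotarev's lemma cross-check).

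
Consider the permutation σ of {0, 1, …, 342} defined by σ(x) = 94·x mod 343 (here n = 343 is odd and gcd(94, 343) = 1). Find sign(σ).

Orbit of 8 under x↦94x: [8, 66, 30, 76, 284, 285, 36]… (length divides ord_343(94)).
The orbit structure of x ↦ 94x mod 343: 4 orbits of sizes [294, 42, 6, 1].
With 4 cycles on 343 points, sign = (−1)^{343−4} = -1.
The Jacobi symbol (94|343) = -1 (Zolotarev) agrees.

-1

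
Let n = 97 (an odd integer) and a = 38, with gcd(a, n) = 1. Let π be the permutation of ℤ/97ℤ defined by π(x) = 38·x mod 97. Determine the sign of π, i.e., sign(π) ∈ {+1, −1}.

Trace 60: π^k(60) = [60, 49, 19, 43, 82, 12, 68] for k=0..6.
Cycle lengths of π_38 on ℤ/97ℤ: [96, 1]; 2 cycles in total.
sign(π) = (−1)^{n − #cycles} = (−1)^{97−2} = (−1)^95 = -1.
The Jacobi symbol (38|97) = -1 (Zolotarev) agrees.

-1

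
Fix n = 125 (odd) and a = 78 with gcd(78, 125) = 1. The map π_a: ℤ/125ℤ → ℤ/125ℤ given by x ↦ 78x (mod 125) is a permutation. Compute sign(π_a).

Orbit of 52 under x↦78x: [52, 56, 118, 79, 37, 11, 108]… (length divides ord_125(78)).
Cycle type of π: 100 + 20 + 4 + 1; total 4 cycles.
With 4 cycles on 125 points, sign = (−1)^{125−4} = -1.
The Jacobi symbol (78|125) = -1 (Zolotarev) agrees.

-1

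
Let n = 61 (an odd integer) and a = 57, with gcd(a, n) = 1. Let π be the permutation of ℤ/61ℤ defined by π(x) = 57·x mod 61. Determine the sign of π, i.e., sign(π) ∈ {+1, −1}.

Trace 12: π^k(12) = [12, 13, 9, 25, 22, 34, 47] for k=0..6.
5 cycles of lengths [15, 15, 15, 15, 1].
5 cycles on 61: each ℓ→(−1)^(ℓ−1), product (−1)^56 = +1.

+1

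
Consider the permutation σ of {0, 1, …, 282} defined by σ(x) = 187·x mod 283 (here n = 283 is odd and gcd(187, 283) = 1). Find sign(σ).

Start at x=269: 269 → 212 → 24 → 243 → 161 → 109 → 7 → … (one orbit).
π_187 has 2 disjoint cycles with lengths [282, 1] on {0,…,282}.
283 − 2 = 281 transpositions; sign(π) = (−1)^281 = -1.
(187|283)_J = -1 (Zolotarev's lemma cross-check).

-1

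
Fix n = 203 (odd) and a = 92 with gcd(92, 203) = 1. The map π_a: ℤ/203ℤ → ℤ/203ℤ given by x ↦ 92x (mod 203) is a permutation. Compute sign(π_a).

+1

Start at x=197: 197 → 57 → 169 → 120 → 78 → 71 → 36 → … (one orbit).
21 cycles of lengths [14, 14, 14, 14, 14, 14, 14, 14, 14, 14, 14, 14, 14, 14, 1, 1, 1, 1, 1, 1, 1].
Σ(ℓ_i−1) = 203−21 = 182; sign = (−1)^182 = +1.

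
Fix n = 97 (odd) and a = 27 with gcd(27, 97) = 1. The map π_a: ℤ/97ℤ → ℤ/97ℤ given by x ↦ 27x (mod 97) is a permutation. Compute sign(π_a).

Orbit of 89 under x↦27x: [89, 75, 85, 64, 79, 96, 70]… (length divides ord_97(27)).
Cycle type of π: 16×6 + 1; total 7 cycles.
7 cycles on 97: each ℓ→(−1)^(ℓ−1), product (−1)^90 = +1.
Zolotarev: (27|97) = +1, matching the cycle-count sign.

+1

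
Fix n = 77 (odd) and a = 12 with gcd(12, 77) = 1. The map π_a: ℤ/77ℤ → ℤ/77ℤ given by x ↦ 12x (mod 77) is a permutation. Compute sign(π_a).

-1

Start at x=67: 67 → 34 → 23 → 45 → 1 → 12 → 67 (one orbit).
22 cycles of lengths [6, 6, 6, 6, 6, 6, 6, 6, 6, 6, 6, 1, 1, 1, 1, 1, 1, 1, 1, 1, 1, 1].
77 − 22 = 55 transpositions; sign(π) = (−1)^55 = -1.
Via Zolotarev, sign(π_{12}) = (12|77) = -1.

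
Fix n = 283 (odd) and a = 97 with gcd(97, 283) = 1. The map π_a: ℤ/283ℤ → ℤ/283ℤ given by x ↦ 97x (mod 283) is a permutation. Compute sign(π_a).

+1

Start at x=233: 233 → 244 → 179 → 100 → 78 → 208 → 83 → … (one orbit).
3 cycles of lengths [141, 141, 1].
Σ(ℓ_i−1) = 283−3 = 280; sign = (−1)^280 = +1.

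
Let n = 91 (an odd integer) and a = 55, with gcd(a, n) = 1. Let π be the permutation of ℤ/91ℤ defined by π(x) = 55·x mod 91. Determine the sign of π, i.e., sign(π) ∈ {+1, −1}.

-1

Orbit of 55 under x↦55x: [55, 22, 27, 29, 48, 1]… (length divides ord_91(55)).
π_55 has 20 disjoint cycles with lengths [6, 6, 6, 6, 6, 6, 6, 6, 6, 6, 6, 6, 3, 3, 3, 3, 2, 2, 2, 1] on {0,…,90}.
20 cycles on 91: each ℓ→(−1)^(ℓ−1), product (−1)^71 = -1.
(55|91)_J = -1 (Zolotarev's lemma cross-check).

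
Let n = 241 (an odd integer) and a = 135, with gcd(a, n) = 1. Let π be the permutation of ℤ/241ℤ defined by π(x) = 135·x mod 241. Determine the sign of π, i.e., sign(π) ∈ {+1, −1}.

+1

Start at x=36: 36 → 40 → 98 → 216 → 240 → 106 → 91 → … (one orbit).
Cycle type of π: 20×12 + 1; total 13 cycles.
sign(π) = (−1)^{n − #cycles} = (−1)^{241−13} = (−1)^228 = +1.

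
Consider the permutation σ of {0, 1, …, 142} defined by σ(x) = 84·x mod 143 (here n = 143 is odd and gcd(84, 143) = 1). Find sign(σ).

+1

Start at x=112: 112 → 113 → 54 → 103 → 72 → 42 → 96 → … (one orbit).
π_84 has 5 disjoint cycles with lengths [60, 60, 12, 10, 1] on {0,…,142}.
sign(π) = (−1)^{n − #cycles} = (−1)^{143−5} = (−1)^138 = +1.
Via Zolotarev, sign(π_{84}) = (84|143) = +1.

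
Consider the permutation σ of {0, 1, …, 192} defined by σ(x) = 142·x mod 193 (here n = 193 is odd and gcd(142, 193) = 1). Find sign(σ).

Trace 56: π^k(56) = [56, 39, 134, 114, 169, 66, 108] for k=0..6.
π_142 has 2 disjoint cycles with lengths [192, 1] on {0,…,192}.
n − c = 193 − 2 = 191; sign = (−1)^191 = -1.

-1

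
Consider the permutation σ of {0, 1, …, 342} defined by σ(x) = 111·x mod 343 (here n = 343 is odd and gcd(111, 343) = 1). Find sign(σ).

-1

Start at x=43: 43 → 314 → 211 → 97 → 134 → 125 → 155 → … (one orbit).
Cycle type of π: 98×3 + 14×3 + 2×3 + 1; total 10 cycles.
10 cycles on 343: each ℓ→(−1)^(ℓ−1), product (−1)^333 = -1.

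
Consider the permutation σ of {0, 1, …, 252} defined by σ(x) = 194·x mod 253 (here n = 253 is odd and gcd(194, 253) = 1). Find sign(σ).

Trace 204: π^k(204) = [204, 108, 206, 243, 84, 104, 189] for k=0..6.
Decompose π into cycles: lengths [110, 110, 22, 10, 1] (5 cycles, including the fixed point 0).
5 cycles on 253: each ℓ→(−1)^(ℓ−1), product (−1)^248 = +1.
The Jacobi symbol (194|253) = +1 (Zolotarev) agrees.

+1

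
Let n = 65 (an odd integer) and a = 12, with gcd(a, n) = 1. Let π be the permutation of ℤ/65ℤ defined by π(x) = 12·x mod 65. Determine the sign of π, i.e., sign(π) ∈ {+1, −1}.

Start at x=14: 14 → 38 → 1 → 12 → 14 (one orbit).
Cycle lengths of π_12 on ℤ/65ℤ: [4, 4, 4, 4, 4, 4, 4, 4, 4, 4, 4, 4, 4, 2, 2, 2, 2, 2, 2, 1]; 20 cycles in total.
20 cycles on 65: each ℓ→(−1)^(ℓ−1), product (−1)^45 = -1.
Check: (12/65) = -1 by Zolotarev.

-1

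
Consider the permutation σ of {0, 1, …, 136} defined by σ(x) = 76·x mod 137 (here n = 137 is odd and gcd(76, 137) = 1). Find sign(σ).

+1

Orbit of 119 under x↦76x: [119, 2, 15, 44, 56, 9, 136]… (length divides ord_137(76)).
Decompose π into cycles: lengths [68, 68, 1] (3 cycles, including the fixed point 0).
sign(π) = (−1)^{n − #cycles} = (−1)^{137−3} = (−1)^134 = +1.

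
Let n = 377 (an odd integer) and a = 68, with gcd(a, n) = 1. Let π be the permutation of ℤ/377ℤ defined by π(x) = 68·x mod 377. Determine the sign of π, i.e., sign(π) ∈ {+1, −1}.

Start at x=94: 94 → 360 → 352 → 185 → 139 → 27 → 328 → … (one orbit).
π_68 has 10 disjoint cycles with lengths [84, 84, 84, 84, 28, 3, 3, 3, 3, 1] on {0,…,376}.
n − c = 377 − 10 = 367; sign = (−1)^367 = -1.
Check: (68/377) = -1 by Zolotarev.

-1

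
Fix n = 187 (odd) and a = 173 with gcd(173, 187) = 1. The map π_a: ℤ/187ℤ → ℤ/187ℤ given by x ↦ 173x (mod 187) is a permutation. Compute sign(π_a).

Orbit of 104 under x↦173x: [104, 40, 1, 173, 9, 61, 81]… (length divides ord_187(173)).
5 cycles of lengths [80, 80, 16, 10, 1].
5 cycles on 187: each ℓ→(−1)^(ℓ−1), product (−1)^182 = +1.
The Jacobi symbol (173|187) = +1 (Zolotarev) agrees.

+1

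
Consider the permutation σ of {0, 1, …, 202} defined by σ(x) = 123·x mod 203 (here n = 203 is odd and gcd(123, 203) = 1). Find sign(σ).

+1

Trace 36: π^k(36) = [36, 165, 198, 197, 74, 170, 1] for k=0..6.
15 cycles of lengths [21, 21, 21, 21, 21, 21, 21, 21, 7, 7, 7, 7, 3, 3, 1].
n − c = 203 − 15 = 188; sign = (−1)^188 = +1.
The Jacobi symbol (123|203) = +1 (Zolotarev) agrees.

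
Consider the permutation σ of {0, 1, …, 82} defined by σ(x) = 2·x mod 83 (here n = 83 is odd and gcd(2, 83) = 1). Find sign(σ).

Trace 59: π^k(59) = [59, 35, 70, 57, 31, 62, 41] for k=0..6.
2 cycles of lengths [82, 1].
Σ(ℓ_i−1) = 83−2 = 81; sign = (−1)^81 = -1.

-1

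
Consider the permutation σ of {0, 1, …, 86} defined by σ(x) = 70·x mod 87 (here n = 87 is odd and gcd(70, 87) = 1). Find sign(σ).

-1

Orbit of 1 under x↦70x: [1, 70, 28, 46]… (length divides ord_87(70)).
The orbit structure of x ↦ 70x mod 87: 24 orbits of sizes [4, 4, 4, 4, 4, 4, 4, 4, 4, 4, 4, 4, 4, 4, 4, 4, 4, 4, 4, 4, 4, 1, 1, 1].
n − c = 87 − 24 = 63; sign = (−1)^63 = -1.
Via Zolotarev, sign(π_{70}) = (70|87) = -1.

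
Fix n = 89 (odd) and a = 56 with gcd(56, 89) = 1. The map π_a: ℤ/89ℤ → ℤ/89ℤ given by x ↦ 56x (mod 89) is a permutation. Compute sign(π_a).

Start at x=30: 30 → 78 → 7 → 36 → 58 → 44 → 61 → … (one orbit).
Decompose π into cycles: lengths [88, 1] (2 cycles, including the fixed point 0).
n − c = 89 − 2 = 87; sign = (−1)^87 = -1.

-1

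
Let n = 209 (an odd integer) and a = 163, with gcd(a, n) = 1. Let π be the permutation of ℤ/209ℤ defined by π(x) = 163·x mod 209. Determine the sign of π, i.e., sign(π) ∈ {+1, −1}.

Trace 1: π^k(1) = [1, 163, 26, 58, 49, 45, 20] for k=0..6.
π_163 has 21 disjoint cycles with lengths [15, 15, 15, 15, 15, 15, 15, 15, 15, 15, 15, 15, 5, 5, 3, 3, 3, 3, 3, 3, 1] on {0,…,208}.
21 cycles on 209: each ℓ→(−1)^(ℓ−1), product (−1)^188 = +1.
Check: (163/209) = +1 by Zolotarev.

+1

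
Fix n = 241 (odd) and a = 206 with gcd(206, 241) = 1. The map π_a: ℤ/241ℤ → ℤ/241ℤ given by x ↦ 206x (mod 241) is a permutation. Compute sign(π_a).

-1

Start at x=231: 231 → 109 → 41 → 11 → 97 → 220 → 12 → … (one orbit).
Cycle lengths of π_206 on ℤ/241ℤ: [240, 1]; 2 cycles in total.
Σ(ℓ_i−1) = 241−2 = 239; sign = (−1)^239 = -1.
Zolotarev: (206|241) = -1, matching the cycle-count sign.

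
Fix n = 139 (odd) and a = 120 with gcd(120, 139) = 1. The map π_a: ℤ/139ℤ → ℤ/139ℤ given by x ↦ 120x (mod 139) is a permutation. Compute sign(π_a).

+1

Orbit of 30 under x↦120x: [30, 125, 127, 89, 116, 20, 37]… (length divides ord_139(120)).
3 cycles of lengths [69, 69, 1].
sign(π) = (−1)^{n − #cycles} = (−1)^{139−3} = (−1)^136 = +1.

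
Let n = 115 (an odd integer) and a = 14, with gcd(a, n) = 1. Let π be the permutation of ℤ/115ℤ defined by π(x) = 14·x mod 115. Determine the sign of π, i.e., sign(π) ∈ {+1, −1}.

-1

Orbit of 81 under x↦14x: [81, 99, 6, 84, 26, 19, 36]… (length divides ord_115(14)).
Cycle type of π: 22×5 + 2×2 + 1; total 8 cycles.
8 cycles on 115: each ℓ→(−1)^(ℓ−1), product (−1)^107 = -1.
The Jacobi symbol (14|115) = -1 (Zolotarev) agrees.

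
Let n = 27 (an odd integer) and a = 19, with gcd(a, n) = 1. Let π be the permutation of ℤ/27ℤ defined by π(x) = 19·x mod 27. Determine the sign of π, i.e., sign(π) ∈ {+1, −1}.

Trace 19: π^k(19) = [19, 10, 1] for k=0..2.
Cycle lengths of π_19 on ℤ/27ℤ: [3, 3, 3, 3, 3, 3, 1, 1, 1, 1, 1, 1, 1, 1, 1]; 15 cycles in total.
sign(π) = (−1)^{n − #cycles} = (−1)^{27−15} = (−1)^12 = +1.

+1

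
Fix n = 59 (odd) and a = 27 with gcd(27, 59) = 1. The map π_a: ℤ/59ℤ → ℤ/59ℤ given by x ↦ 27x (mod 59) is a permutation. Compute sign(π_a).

+1

Trace 29: π^k(29) = [29, 16, 19, 41, 45, 35, 1] for k=0..6.
The orbit structure of x ↦ 27x mod 59: 3 orbits of sizes [29, 29, 1].
n − c = 59 − 3 = 56; sign = (−1)^56 = +1.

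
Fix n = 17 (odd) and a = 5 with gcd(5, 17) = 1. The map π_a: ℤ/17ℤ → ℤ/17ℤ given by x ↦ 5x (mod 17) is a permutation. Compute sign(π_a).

Trace 14: π^k(14) = [14, 2, 10, 16, 12, 9, 11] for k=0..6.
Decompose π into cycles: lengths [16, 1] (2 cycles, including the fixed point 0).
With 2 cycles on 17 points, sign = (−1)^{17−2} = -1.

-1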